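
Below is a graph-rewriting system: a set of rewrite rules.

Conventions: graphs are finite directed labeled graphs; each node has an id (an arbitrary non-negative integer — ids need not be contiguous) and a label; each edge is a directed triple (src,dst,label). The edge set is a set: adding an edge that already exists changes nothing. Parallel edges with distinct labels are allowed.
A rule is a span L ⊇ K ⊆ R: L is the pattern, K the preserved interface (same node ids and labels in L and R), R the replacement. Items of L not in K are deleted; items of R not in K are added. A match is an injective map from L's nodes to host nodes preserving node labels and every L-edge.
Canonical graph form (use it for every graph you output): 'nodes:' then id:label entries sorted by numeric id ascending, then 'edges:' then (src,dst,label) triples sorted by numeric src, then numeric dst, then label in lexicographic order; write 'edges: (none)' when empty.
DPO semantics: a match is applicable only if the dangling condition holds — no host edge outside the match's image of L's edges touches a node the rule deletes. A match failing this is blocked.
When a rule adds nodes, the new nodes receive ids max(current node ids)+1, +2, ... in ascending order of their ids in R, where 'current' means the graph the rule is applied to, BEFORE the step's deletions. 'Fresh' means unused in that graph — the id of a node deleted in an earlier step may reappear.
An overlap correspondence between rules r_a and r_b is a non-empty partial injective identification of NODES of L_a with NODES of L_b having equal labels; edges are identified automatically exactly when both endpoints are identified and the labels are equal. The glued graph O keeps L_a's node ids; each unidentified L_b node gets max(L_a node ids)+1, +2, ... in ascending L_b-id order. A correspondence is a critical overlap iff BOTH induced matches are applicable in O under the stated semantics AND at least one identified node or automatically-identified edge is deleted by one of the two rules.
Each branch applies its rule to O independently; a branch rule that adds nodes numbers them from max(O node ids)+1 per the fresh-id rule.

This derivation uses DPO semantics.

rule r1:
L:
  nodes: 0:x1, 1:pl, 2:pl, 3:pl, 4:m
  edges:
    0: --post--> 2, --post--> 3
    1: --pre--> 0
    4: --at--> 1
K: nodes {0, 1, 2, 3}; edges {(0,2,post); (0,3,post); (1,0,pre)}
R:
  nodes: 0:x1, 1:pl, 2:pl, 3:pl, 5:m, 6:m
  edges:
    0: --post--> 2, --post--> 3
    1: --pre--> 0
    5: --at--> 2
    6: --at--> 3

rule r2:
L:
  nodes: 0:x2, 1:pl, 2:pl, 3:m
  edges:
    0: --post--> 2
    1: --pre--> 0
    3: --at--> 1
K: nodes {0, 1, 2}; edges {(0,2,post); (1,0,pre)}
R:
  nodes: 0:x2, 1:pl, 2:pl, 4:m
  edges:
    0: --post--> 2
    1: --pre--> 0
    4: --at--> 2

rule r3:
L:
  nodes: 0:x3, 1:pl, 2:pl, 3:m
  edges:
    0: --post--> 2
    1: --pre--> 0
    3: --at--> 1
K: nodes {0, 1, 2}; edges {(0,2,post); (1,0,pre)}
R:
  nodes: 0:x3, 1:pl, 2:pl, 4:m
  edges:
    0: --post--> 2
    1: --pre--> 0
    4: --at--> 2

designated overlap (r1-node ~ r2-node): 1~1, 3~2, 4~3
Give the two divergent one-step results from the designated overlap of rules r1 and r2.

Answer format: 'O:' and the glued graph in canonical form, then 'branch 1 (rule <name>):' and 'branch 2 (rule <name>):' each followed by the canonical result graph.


O:
nodes: 0:x1, 1:pl, 2:pl, 3:pl, 4:m, 5:x2
edges: (0,2,post); (0,3,post); (1,0,pre); (1,5,pre); (4,1,at); (5,3,post)
branch 1 (rule r1):
nodes: 0:x1, 1:pl, 2:pl, 3:pl, 5:x2, 6:m, 7:m
edges: (0,2,post); (0,3,post); (1,0,pre); (1,5,pre); (5,3,post); (6,2,at); (7,3,at)
branch 2 (rule r2):
nodes: 0:x1, 1:pl, 2:pl, 3:pl, 5:x2, 6:m
edges: (0,2,post); (0,3,post); (1,0,pre); (1,5,pre); (5,3,post); (6,3,at)


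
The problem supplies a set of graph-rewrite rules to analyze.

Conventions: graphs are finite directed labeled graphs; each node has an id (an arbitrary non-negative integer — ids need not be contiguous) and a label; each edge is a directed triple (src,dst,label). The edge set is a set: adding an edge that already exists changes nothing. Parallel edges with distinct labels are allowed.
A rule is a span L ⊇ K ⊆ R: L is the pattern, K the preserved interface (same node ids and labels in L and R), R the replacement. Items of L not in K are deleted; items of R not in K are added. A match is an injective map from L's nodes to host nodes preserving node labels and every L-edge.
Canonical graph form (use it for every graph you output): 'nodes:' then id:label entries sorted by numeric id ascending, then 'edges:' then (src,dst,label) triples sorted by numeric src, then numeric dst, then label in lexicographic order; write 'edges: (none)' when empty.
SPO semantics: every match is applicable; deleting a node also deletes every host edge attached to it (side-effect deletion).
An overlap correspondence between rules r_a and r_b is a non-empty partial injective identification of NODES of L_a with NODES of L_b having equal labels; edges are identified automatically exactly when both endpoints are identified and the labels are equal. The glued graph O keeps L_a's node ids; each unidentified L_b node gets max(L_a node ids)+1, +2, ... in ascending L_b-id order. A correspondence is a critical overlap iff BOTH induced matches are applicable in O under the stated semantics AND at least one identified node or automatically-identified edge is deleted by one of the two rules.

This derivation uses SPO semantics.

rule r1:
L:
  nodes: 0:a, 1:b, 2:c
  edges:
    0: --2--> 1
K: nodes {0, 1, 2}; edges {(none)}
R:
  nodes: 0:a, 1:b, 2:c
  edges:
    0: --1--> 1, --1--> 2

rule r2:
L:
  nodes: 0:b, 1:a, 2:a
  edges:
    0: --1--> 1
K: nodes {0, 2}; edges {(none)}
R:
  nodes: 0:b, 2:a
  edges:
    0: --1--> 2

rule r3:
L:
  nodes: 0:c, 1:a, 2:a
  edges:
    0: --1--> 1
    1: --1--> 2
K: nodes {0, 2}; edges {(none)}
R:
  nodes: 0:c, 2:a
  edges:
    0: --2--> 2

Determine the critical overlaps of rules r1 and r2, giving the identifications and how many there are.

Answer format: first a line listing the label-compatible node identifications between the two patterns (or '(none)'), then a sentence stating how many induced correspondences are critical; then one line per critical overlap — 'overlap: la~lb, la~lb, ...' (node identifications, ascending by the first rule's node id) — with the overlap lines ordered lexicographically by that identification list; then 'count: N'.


label-compatible node identifications between L(r1) and L(r2): 0~1, 0~2, 1~0
2 of the induced correspondences are critical overlaps of r1 and r2.
overlap: 0~1
overlap: 0~1, 1~0
count: 2


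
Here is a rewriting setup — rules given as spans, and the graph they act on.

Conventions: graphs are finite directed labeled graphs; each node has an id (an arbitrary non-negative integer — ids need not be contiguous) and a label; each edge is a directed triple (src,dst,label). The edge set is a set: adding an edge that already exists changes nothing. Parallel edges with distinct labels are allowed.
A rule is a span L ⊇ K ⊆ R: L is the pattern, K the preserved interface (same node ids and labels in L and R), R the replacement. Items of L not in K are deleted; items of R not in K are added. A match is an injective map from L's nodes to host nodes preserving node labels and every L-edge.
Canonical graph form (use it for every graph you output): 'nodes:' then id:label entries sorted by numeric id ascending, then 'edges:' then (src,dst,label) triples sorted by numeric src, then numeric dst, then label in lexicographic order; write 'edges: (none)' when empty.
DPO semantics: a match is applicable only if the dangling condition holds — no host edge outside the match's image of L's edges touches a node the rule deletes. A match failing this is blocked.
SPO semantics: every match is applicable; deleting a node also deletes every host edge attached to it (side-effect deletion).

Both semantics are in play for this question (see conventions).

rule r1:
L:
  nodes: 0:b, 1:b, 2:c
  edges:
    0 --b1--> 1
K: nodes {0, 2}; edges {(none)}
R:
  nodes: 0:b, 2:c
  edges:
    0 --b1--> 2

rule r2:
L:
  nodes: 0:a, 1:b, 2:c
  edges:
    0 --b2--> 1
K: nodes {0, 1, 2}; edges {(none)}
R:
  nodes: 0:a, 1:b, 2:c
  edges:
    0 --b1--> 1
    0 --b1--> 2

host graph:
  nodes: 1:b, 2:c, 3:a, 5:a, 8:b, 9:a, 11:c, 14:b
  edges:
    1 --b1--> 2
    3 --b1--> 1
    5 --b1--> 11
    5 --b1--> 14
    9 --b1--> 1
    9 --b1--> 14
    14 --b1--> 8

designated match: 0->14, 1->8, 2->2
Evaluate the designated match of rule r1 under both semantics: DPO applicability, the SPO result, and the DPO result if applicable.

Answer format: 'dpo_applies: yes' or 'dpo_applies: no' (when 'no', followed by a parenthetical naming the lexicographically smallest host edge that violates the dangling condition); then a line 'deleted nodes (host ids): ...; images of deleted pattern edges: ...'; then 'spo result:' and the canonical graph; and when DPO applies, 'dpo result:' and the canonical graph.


dpo_applies: yes
deleted nodes (host ids): 8; images of deleted pattern edges: (14,8,b1)
spo result:
nodes: 1:b, 2:c, 3:a, 5:a, 9:a, 11:c, 14:b
edges: (1,2,b1); (3,1,b1); (5,11,b1); (5,14,b1); (9,1,b1); (9,14,b1); (14,2,b1)
dpo result:
nodes: 1:b, 2:c, 3:a, 5:a, 9:a, 11:c, 14:b
edges: (1,2,b1); (3,1,b1); (5,11,b1); (5,14,b1); (9,1,b1); (9,14,b1); (14,2,b1)


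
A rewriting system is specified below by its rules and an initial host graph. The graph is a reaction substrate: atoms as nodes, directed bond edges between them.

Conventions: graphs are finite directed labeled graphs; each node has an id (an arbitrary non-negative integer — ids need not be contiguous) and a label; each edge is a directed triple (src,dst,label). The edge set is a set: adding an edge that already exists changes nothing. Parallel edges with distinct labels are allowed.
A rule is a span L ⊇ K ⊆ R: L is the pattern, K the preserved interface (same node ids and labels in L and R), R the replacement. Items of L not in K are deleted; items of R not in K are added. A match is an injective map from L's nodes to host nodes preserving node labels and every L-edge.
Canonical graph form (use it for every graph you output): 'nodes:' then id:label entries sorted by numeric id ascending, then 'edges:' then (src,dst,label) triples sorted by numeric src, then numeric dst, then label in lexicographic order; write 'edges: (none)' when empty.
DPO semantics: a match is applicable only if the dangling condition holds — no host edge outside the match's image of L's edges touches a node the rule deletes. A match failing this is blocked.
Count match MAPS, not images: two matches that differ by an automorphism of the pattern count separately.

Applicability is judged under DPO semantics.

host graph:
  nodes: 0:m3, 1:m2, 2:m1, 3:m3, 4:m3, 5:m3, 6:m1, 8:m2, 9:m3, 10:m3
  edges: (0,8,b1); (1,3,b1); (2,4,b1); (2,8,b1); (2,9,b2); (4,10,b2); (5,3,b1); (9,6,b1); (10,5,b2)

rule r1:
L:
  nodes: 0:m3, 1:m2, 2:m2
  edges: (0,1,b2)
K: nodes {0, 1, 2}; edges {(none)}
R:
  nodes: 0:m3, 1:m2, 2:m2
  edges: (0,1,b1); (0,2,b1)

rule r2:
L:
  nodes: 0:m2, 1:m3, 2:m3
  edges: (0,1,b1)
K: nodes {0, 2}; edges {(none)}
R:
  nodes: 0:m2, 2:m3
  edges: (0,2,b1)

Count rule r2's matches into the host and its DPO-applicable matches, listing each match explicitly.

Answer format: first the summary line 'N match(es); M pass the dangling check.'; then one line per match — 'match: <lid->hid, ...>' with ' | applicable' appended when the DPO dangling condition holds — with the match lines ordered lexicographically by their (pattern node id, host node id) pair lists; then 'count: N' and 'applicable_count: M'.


5 match(es); 0 pass the dangling check.
match: 0->1, 1->3, 2->0
match: 0->1, 1->3, 2->4
match: 0->1, 1->3, 2->5
match: 0->1, 1->3, 2->9
match: 0->1, 1->3, 2->10
count: 5
applicable_count: 0


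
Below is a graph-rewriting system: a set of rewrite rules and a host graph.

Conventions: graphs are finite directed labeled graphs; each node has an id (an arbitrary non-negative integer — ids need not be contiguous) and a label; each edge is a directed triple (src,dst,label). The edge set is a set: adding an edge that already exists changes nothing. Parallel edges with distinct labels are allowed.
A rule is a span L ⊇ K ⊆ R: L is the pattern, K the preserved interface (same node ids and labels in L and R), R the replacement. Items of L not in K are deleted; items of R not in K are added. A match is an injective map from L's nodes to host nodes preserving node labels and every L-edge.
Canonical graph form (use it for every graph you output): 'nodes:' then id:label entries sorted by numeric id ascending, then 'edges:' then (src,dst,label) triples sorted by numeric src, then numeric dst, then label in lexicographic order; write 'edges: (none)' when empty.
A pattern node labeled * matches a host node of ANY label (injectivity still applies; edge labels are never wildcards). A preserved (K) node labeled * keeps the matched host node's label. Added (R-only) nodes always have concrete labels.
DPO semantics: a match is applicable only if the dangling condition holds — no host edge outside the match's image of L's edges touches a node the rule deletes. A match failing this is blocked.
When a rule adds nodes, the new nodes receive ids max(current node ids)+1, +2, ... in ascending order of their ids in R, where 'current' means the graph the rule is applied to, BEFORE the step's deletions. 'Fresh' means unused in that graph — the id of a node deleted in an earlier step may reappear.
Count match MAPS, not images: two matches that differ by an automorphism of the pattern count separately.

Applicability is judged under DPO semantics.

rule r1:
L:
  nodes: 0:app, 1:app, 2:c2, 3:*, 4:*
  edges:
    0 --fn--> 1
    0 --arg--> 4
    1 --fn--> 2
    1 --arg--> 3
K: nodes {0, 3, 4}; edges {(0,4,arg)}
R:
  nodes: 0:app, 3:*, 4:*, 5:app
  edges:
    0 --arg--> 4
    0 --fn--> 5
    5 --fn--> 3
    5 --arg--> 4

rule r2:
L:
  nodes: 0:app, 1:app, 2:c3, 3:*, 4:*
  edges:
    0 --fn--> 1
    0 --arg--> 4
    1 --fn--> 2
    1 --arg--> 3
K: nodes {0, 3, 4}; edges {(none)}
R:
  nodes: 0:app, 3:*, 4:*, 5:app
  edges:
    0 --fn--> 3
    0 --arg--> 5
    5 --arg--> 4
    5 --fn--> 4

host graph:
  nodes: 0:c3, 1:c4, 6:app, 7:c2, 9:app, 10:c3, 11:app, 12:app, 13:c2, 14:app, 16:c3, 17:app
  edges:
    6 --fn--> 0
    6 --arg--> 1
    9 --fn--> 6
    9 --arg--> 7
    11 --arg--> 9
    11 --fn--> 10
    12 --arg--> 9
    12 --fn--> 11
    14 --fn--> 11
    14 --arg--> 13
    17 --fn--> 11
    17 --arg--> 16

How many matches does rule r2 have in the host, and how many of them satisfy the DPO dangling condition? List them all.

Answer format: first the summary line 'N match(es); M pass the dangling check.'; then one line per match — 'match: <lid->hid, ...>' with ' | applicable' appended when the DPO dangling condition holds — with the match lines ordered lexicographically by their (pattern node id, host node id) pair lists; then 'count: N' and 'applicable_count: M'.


3 match(es); 1 pass the dangling check.
match: 0->9, 1->6, 2->0, 3->1, 4->7 | applicable
match: 0->14, 1->11, 2->10, 3->9, 4->13
match: 0->17, 1->11, 2->10, 3->9, 4->16
count: 3
applicable_count: 1


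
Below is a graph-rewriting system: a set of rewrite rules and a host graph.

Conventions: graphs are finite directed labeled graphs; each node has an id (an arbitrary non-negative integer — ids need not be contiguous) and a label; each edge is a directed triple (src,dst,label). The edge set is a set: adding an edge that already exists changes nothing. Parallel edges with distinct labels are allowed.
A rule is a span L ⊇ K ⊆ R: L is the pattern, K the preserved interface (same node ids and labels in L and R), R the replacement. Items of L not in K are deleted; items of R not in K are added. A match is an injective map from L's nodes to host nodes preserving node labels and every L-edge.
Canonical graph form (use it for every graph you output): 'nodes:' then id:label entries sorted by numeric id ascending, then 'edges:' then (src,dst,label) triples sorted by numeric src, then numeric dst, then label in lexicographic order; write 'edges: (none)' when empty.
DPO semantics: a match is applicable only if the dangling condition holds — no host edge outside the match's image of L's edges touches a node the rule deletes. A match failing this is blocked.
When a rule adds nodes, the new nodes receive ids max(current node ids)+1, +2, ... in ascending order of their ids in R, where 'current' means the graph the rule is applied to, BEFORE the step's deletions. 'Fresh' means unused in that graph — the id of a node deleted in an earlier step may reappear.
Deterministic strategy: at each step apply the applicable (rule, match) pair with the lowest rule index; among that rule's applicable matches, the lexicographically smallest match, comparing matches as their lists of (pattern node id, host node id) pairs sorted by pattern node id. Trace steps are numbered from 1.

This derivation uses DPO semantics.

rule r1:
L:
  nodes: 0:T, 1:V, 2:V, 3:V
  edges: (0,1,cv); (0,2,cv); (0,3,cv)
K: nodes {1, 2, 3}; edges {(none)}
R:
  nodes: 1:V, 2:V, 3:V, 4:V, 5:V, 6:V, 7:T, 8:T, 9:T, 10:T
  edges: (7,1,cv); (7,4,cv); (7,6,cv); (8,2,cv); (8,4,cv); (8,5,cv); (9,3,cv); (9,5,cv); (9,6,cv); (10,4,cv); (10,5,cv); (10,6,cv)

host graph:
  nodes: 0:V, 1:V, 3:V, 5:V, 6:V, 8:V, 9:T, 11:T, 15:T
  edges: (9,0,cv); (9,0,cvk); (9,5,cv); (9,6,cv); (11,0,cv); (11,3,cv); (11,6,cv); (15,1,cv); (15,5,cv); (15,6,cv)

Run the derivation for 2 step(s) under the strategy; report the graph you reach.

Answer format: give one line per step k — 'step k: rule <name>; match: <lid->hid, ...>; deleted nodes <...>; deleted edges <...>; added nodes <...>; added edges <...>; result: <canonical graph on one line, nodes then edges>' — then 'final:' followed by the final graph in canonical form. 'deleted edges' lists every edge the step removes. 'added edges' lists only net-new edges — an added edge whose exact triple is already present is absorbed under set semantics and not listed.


step 1: rule r1; match: 0->11, 1->0, 2->3, 3->6; deleted nodes 11; deleted edges (11,0,cv); (11,3,cv); (11,6,cv); added nodes 16, 17, 18, 19, 20, 21, 22; added edges (19,0,cv); (19,16,cv); (19,18,cv); (20,3,cv); (20,16,cv); (20,17,cv); (21,6,cv); (21,17,cv); (21,18,cv); (22,16,cv); (22,17,cv); (22,18,cv); result: nodes: 0:V, 1:V, 3:V, 5:V, 6:V, 8:V, 9:T, 15:T, 16:V, 17:V, 18:V, 19:T, 20:T, 21:T, 22:T edges: (9,0,cv); (9,0,cvk); (9,5,cv); (9,6,cv); (15,1,cv); (15,5,cv); (15,6,cv); (19,0,cv); (19,16,cv); (19,18,cv); (20,3,cv); (20,16,cv); (20,17,cv); (21,6,cv); (21,17,cv); (21,18,cv); (22,16,cv); (22,17,cv); (22,18,cv)
step 2: rule r1; match: 0->15, 1->1, 2->5, 3->6; deleted nodes 15; deleted edges (15,1,cv); (15,5,cv); (15,6,cv); added nodes 23, 24, 25, 26, 27, 28, 29; added edges (26,1,cv); (26,23,cv); (26,25,cv); (27,5,cv); (27,23,cv); (27,24,cv); (28,6,cv); (28,24,cv); (28,25,cv); (29,23,cv); (29,24,cv); (29,25,cv); result: nodes: 0:V, 1:V, 3:V, 5:V, 6:V, 8:V, 9:T, 16:V, 17:V, 18:V, 19:T, 20:T, 21:T, 22:T, 23:V, 24:V, 25:V, 26:T, 27:T, 28:T, 29:T edges: (9,0,cv); (9,0,cvk); (9,5,cv); (9,6,cv); (19,0,cv); (19,16,cv); (19,18,cv); (20,3,cv); (20,16,cv); (20,17,cv); (21,6,cv); (21,17,cv); (21,18,cv); (22,16,cv); (22,17,cv); (22,18,cv); (26,1,cv); (26,23,cv); (26,25,cv); (27,5,cv); (27,23,cv); (27,24,cv); (28,6,cv); (28,24,cv); (28,25,cv); (29,23,cv); (29,24,cv); (29,25,cv)
final:
nodes: 0:V, 1:V, 3:V, 5:V, 6:V, 8:V, 9:T, 16:V, 17:V, 18:V, 19:T, 20:T, 21:T, 22:T, 23:V, 24:V, 25:V, 26:T, 27:T, 28:T, 29:T
edges: (9,0,cv); (9,0,cvk); (9,5,cv); (9,6,cv); (19,0,cv); (19,16,cv); (19,18,cv); (20,3,cv); (20,16,cv); (20,17,cv); (21,6,cv); (21,17,cv); (21,18,cv); (22,16,cv); (22,17,cv); (22,18,cv); (26,1,cv); (26,23,cv); (26,25,cv); (27,5,cv); (27,23,cv); (27,24,cv); (28,6,cv); (28,24,cv); (28,25,cv); (29,23,cv); (29,24,cv); (29,25,cv)


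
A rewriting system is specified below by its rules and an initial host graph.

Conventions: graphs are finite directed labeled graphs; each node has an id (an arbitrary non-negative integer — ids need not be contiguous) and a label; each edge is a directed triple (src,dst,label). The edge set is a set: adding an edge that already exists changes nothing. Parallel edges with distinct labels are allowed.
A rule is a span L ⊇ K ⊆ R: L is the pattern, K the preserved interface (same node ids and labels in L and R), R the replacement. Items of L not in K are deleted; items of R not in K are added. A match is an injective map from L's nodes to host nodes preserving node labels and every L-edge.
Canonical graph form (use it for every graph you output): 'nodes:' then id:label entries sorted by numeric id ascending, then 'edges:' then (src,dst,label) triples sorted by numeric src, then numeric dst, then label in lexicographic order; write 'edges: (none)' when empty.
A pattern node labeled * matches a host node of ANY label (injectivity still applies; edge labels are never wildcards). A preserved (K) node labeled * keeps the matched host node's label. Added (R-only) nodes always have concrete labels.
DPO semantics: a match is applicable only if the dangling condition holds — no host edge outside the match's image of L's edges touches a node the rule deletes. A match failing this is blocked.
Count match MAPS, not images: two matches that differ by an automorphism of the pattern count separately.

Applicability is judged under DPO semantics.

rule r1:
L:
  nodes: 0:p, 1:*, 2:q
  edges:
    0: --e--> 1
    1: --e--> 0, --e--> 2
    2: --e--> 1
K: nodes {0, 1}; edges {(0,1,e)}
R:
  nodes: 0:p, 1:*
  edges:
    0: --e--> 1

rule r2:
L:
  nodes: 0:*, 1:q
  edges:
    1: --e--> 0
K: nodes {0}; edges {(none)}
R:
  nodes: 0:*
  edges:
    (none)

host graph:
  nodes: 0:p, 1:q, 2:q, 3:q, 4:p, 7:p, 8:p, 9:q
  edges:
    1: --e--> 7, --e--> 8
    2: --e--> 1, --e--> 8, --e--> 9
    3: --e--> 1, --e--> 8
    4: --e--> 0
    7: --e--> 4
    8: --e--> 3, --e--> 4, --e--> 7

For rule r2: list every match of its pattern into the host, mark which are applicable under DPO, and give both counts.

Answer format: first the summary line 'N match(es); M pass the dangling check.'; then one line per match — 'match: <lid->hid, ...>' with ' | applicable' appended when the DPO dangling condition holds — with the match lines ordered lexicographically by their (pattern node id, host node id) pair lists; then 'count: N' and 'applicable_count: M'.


7 match(es); 0 pass the dangling check.
match: 0->1, 1->2
match: 0->1, 1->3
match: 0->7, 1->1
match: 0->8, 1->1
match: 0->8, 1->2
match: 0->8, 1->3
match: 0->9, 1->2
count: 7
applicable_count: 0


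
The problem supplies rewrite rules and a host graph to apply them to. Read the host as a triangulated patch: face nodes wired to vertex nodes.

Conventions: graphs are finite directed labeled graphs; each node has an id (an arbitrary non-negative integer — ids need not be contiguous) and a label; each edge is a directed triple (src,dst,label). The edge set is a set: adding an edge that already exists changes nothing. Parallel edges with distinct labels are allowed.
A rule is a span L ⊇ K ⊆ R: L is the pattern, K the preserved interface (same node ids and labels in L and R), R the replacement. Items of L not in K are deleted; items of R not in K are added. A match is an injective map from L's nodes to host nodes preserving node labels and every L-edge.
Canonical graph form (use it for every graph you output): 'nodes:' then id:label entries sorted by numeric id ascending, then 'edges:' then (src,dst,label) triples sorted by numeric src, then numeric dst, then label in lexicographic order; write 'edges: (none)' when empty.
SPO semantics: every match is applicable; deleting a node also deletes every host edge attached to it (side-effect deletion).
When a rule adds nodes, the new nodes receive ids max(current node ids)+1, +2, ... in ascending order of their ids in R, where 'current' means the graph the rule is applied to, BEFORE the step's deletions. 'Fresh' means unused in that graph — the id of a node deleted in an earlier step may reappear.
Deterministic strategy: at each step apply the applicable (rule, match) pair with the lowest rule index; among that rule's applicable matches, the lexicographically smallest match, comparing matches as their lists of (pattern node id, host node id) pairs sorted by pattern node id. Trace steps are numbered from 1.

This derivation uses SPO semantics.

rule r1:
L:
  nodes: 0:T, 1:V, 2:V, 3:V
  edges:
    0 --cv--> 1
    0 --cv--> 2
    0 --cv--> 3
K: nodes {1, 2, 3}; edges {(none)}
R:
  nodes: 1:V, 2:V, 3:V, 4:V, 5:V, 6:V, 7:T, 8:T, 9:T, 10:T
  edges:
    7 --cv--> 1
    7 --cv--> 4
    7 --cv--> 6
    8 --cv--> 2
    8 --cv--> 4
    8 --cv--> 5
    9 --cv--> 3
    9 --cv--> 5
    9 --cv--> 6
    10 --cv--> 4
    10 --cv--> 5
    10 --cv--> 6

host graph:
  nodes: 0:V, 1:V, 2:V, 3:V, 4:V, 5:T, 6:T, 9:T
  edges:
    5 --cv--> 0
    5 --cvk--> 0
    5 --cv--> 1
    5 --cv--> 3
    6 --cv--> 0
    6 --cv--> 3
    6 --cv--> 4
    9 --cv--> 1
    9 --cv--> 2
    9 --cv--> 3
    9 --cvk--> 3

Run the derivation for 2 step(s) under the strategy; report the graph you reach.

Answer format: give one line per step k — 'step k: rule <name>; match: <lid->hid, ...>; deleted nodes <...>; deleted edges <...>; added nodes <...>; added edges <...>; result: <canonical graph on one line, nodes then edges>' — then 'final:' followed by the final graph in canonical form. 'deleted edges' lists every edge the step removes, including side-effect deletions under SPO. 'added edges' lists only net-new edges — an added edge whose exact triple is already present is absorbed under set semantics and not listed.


step 1: rule r1; match: 0->5, 1->0, 2->1, 3->3; deleted nodes 5; deleted edges (5,0,cv); (5,0,cvk); (5,1,cv); (5,3,cv); added nodes 10, 11, 12, 13, 14, 15, 16; added edges (13,0,cv); (13,10,cv); (13,12,cv); (14,1,cv); (14,10,cv); (14,11,cv); (15,3,cv); (15,11,cv); (15,12,cv); (16,10,cv); (16,11,cv); (16,12,cv); result: nodes: 0:V, 1:V, 2:V, 3:V, 4:V, 6:T, 9:T, 10:V, 11:V, 12:V, 13:T, 14:T, 15:T, 16:T edges: (6,0,cv); (6,3,cv); (6,4,cv); (9,1,cv); (9,2,cv); (9,3,cv); (9,3,cvk); (13,0,cv); (13,10,cv); (13,12,cv); (14,1,cv); (14,10,cv); (14,11,cv); (15,3,cv); (15,11,cv); (15,12,cv); (16,10,cv); (16,11,cv); (16,12,cv)
step 2: rule r1; match: 0->6, 1->0, 2->3, 3->4; deleted nodes 6; deleted edges (6,0,cv); (6,3,cv); (6,4,cv); added nodes 17, 18, 19, 20, 21, 22, 23; added edges (20,0,cv); (20,17,cv); (20,19,cv); (21,3,cv); (21,17,cv); (21,18,cv); (22,4,cv); (22,18,cv); (22,19,cv); (23,17,cv); (23,18,cv); (23,19,cv); result: nodes: 0:V, 1:V, 2:V, 3:V, 4:V, 9:T, 10:V, 11:V, 12:V, 13:T, 14:T, 15:T, 16:T, 17:V, 18:V, 19:V, 20:T, 21:T, 22:T, 23:T edges: (9,1,cv); (9,2,cv); (9,3,cv); (9,3,cvk); (13,0,cv); (13,10,cv); (13,12,cv); (14,1,cv); (14,10,cv); (14,11,cv); (15,3,cv); (15,11,cv); (15,12,cv); (16,10,cv); (16,11,cv); (16,12,cv); (20,0,cv); (20,17,cv); (20,19,cv); (21,3,cv); (21,17,cv); (21,18,cv); (22,4,cv); (22,18,cv); (22,19,cv); (23,17,cv); (23,18,cv); (23,19,cv)
final:
nodes: 0:V, 1:V, 2:V, 3:V, 4:V, 9:T, 10:V, 11:V, 12:V, 13:T, 14:T, 15:T, 16:T, 17:V, 18:V, 19:V, 20:T, 21:T, 22:T, 23:T
edges: (9,1,cv); (9,2,cv); (9,3,cv); (9,3,cvk); (13,0,cv); (13,10,cv); (13,12,cv); (14,1,cv); (14,10,cv); (14,11,cv); (15,3,cv); (15,11,cv); (15,12,cv); (16,10,cv); (16,11,cv); (16,12,cv); (20,0,cv); (20,17,cv); (20,19,cv); (21,3,cv); (21,17,cv); (21,18,cv); (22,4,cv); (22,18,cv); (22,19,cv); (23,17,cv); (23,18,cv); (23,19,cv)


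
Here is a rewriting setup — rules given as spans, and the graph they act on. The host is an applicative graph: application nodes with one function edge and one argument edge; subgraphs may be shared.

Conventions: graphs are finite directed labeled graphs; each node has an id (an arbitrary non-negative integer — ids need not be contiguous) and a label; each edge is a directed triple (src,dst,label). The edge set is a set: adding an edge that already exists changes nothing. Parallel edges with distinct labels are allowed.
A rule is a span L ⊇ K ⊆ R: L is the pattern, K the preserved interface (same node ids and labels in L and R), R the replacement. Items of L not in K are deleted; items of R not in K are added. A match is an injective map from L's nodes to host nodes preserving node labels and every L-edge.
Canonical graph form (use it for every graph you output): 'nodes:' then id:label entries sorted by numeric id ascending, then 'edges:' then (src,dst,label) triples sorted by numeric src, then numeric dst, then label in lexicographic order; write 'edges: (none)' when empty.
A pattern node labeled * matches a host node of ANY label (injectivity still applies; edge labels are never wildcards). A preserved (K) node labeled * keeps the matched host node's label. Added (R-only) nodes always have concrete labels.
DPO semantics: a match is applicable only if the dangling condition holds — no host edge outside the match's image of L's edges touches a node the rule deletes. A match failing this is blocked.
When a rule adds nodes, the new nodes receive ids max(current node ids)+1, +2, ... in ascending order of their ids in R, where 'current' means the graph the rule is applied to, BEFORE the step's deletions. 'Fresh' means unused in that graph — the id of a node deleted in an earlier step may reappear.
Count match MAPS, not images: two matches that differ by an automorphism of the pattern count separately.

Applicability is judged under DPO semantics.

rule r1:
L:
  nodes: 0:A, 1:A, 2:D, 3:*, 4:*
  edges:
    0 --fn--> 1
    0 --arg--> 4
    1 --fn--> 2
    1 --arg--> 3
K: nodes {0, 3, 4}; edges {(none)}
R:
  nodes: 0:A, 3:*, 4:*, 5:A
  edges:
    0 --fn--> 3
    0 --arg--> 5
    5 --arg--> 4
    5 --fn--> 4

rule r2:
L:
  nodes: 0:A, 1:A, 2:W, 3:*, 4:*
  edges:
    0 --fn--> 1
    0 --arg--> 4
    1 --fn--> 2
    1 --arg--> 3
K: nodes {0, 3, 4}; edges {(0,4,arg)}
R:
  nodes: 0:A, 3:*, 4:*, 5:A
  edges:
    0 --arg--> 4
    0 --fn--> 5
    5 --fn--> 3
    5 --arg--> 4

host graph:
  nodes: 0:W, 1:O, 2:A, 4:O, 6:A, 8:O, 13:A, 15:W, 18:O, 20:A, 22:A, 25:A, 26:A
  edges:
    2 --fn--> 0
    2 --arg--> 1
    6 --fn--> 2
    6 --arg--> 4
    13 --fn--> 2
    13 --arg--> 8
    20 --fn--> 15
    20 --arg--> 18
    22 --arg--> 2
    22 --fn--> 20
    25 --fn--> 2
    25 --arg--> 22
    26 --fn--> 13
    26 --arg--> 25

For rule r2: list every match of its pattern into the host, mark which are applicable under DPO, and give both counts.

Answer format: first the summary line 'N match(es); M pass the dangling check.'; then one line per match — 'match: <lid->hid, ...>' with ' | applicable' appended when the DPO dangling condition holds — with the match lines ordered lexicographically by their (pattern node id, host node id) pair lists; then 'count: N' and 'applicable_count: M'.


4 match(es); 1 pass the dangling check.
match: 0->6, 1->2, 2->0, 3->1, 4->4
match: 0->13, 1->2, 2->0, 3->1, 4->8
match: 0->22, 1->20, 2->15, 3->18, 4->2 | applicable
match: 0->25, 1->2, 2->0, 3->1, 4->22
count: 4
applicable_count: 1


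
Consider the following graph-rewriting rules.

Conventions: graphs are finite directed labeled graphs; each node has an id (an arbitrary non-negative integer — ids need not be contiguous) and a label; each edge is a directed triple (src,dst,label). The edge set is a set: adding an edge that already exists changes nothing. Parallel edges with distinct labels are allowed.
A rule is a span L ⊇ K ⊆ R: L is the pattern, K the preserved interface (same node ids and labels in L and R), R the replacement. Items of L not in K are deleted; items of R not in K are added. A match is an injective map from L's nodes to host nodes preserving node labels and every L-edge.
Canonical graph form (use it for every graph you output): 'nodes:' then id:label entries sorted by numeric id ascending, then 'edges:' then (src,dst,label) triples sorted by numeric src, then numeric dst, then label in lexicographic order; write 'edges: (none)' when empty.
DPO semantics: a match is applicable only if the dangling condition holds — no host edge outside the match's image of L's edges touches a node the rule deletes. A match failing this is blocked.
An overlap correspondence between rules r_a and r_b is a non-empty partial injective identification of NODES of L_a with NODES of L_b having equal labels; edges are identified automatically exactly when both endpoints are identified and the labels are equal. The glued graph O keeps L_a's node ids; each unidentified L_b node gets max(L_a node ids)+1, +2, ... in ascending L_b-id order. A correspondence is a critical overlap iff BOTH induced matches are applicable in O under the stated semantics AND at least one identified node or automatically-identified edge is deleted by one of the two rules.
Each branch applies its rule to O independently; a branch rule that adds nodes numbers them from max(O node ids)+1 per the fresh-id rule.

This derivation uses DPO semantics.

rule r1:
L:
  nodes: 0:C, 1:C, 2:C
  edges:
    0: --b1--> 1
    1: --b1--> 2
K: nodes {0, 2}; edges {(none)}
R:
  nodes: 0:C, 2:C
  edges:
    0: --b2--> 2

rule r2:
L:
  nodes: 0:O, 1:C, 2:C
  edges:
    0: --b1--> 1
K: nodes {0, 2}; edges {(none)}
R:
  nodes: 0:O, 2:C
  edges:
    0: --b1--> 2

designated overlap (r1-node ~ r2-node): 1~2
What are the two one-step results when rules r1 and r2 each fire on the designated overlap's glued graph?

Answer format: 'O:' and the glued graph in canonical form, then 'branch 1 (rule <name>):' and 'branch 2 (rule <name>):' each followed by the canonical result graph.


O:
nodes: 0:C, 1:C, 2:C, 3:O, 4:C
edges: (0,1,b1); (1,2,b1); (3,4,b1)
branch 1 (rule r1):
nodes: 0:C, 2:C, 3:O, 4:C
edges: (0,2,b2); (3,4,b1)
branch 2 (rule r2):
nodes: 0:C, 1:C, 2:C, 3:O
edges: (0,1,b1); (1,2,b1); (3,1,b1)


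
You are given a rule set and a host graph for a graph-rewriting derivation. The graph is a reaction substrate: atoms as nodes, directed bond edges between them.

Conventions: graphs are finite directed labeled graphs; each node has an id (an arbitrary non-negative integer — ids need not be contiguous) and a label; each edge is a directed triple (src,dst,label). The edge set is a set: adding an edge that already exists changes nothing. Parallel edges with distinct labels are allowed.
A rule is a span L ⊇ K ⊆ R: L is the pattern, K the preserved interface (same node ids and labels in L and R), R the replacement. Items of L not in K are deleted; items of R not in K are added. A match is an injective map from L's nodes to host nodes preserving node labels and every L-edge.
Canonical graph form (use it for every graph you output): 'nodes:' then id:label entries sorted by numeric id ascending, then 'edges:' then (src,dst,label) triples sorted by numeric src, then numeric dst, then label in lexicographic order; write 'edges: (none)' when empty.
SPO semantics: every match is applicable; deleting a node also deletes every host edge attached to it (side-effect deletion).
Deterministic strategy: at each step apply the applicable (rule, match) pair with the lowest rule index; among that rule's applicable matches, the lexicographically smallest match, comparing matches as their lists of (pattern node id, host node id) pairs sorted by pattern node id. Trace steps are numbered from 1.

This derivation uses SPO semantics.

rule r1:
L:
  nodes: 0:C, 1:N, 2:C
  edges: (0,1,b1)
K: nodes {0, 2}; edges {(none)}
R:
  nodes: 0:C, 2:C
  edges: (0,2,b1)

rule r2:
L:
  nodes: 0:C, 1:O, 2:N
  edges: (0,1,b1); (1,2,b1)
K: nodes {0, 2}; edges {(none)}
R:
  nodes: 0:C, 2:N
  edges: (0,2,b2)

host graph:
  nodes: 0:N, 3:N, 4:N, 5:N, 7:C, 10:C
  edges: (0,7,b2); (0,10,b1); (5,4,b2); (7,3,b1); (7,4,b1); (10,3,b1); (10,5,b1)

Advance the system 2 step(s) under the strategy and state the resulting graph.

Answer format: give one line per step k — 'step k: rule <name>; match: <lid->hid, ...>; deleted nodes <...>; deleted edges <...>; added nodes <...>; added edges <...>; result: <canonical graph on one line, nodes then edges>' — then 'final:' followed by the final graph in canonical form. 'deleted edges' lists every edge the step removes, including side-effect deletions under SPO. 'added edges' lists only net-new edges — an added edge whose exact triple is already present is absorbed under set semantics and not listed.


step 1: rule r1; match: 0->7, 1->3, 2->10; deleted nodes 3; deleted edges (7,3,b1); (10,3,b1); added nodes (none); added edges (7,10,b1); result: nodes: 0:N, 4:N, 5:N, 7:C, 10:C edges: (0,7,b2); (0,10,b1); (5,4,b2); (7,4,b1); (7,10,b1); (10,5,b1)
step 2: rule r1; match: 0->7, 1->4, 2->10; deleted nodes 4; deleted edges (5,4,b2); (7,4,b1); added nodes (none); added edges (none); result: nodes: 0:N, 5:N, 7:C, 10:C edges: (0,7,b2); (0,10,b1); (7,10,b1); (10,5,b1)
final:
nodes: 0:N, 5:N, 7:C, 10:C
edges: (0,7,b2); (0,10,b1); (7,10,b1); (10,5,b1)


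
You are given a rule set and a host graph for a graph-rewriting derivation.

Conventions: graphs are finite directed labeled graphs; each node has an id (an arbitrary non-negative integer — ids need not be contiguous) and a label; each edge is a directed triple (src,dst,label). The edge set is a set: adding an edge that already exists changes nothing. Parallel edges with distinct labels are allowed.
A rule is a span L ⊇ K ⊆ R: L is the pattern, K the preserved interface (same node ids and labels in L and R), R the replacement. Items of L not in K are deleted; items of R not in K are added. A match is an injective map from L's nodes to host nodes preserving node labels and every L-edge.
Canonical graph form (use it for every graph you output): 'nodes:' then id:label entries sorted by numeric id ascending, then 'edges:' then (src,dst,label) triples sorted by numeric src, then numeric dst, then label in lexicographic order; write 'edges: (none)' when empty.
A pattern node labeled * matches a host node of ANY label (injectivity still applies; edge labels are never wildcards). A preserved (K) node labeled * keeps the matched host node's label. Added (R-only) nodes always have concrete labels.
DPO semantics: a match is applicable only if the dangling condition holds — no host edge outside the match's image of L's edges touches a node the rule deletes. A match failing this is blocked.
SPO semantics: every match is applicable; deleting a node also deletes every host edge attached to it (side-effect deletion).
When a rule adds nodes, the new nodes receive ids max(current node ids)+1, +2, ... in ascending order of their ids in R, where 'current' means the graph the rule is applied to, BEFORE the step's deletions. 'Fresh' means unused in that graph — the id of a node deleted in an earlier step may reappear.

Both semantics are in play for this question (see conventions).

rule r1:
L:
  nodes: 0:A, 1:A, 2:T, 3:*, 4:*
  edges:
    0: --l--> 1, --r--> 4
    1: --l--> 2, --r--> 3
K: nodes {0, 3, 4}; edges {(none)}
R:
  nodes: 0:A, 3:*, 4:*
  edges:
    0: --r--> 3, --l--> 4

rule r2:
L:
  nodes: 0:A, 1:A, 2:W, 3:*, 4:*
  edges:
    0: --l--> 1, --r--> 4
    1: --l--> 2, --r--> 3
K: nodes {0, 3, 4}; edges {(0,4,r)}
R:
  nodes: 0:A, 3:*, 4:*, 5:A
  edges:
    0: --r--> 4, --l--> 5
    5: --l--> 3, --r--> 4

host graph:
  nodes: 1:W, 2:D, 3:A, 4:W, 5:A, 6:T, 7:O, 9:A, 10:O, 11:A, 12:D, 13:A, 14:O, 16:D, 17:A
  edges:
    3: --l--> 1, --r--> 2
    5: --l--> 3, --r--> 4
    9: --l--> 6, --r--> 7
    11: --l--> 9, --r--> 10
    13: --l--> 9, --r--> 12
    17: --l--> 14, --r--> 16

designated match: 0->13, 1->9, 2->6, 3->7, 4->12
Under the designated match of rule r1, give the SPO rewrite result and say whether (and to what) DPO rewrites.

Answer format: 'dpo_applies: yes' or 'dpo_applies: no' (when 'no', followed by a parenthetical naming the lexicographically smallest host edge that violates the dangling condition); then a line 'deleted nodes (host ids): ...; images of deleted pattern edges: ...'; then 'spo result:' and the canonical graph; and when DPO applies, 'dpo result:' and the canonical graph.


dpo_applies: no
(the rule deletes node 9, which keeps host edge (11,9,l) outside the match image — the dangling condition fails, DPO blocks; SPO proceeds and side-deletes such edges)
deleted nodes (host ids): 6, 9; images of deleted pattern edges: (9,6,l); (9,7,r); (13,9,l); (13,12,r)
spo result:
nodes: 1:W, 2:D, 3:A, 4:W, 5:A, 7:O, 10:O, 11:A, 12:D, 13:A, 14:O, 16:D, 17:A
edges: (3,1,l); (3,2,r); (5,3,l); (5,4,r); (11,10,r); (13,7,r); (13,12,l); (17,14,l); (17,16,r)
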